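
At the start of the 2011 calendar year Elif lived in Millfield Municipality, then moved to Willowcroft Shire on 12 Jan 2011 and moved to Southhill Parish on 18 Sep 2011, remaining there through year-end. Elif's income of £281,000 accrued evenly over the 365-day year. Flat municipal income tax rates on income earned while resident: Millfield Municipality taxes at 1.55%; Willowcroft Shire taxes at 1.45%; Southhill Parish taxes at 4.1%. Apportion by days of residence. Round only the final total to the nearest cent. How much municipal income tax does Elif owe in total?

£6,225.11

Millfield Municipality, 1 Jan – 11 Jan 2011: 11 days → £281,000 × 1.55% × 11/365 = £131.2616
Willowcroft Shire, 12 Jan – 17 Sep 2011: 249 days → £281,000 × 1.45% × 249/365 = £2,779.5904
Southhill Parish, 18 Sep – 31 Dec 2011: 105 days → £281,000 × 4.1% × 105/365 = £3,314.2603
Total = £6,225.1123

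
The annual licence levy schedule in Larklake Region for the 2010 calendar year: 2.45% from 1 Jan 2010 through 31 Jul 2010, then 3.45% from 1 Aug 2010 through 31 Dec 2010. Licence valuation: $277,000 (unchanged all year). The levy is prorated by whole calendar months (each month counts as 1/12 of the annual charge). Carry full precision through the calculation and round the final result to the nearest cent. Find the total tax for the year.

1 Jan – 31 Jul 2010: 7 months at 2.45% → $277,000 × 2.45% × 7/12 = $3,958.7917
1 Aug – 31 Dec 2010: 5 months at 3.45% → $277,000 × 3.45% × 5/12 = $3,981.8750
Total = $7,940.6667

$7,940.67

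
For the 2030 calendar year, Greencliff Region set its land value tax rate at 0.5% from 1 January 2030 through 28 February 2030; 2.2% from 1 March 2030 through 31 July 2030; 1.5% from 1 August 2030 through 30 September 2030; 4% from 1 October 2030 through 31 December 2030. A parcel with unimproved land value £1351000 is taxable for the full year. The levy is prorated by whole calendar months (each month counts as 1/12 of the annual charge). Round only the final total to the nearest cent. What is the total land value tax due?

£30397.50

1 January – 28 February 2030: 2 months at 0.5% → £1351000 × 0.5% × 2/12 = £1125.8333
1 March – 31 July 2030: 5 months at 2.2% → £1351000 × 2.2% × 5/12 = £12384.1667
1 August – 30 September 2030: 2 months at 1.5% → £1351000 × 1.5% × 2/12 = £3377.5000
1 October – 31 December 2030: 3 months at 4% → £1351000 × 4% × 3/12 = £13510.0000
Total = £30397.5000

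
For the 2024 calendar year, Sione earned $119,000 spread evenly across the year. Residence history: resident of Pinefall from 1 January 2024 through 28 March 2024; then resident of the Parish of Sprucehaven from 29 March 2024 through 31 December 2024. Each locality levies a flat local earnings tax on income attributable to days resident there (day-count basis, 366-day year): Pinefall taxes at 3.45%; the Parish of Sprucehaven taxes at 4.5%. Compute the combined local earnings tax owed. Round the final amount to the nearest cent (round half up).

Pinefall, 1 January – 28 March 2024: 88 days → $119,000 × 3.45% × 88/366 = $987.1148
The Parish of Sprucehaven, 29 March – 31 December 2024: 278 days → $119,000 × 4.5% × 278/366 = $4,067.4590
Total = $5,054.5738

$5,054.57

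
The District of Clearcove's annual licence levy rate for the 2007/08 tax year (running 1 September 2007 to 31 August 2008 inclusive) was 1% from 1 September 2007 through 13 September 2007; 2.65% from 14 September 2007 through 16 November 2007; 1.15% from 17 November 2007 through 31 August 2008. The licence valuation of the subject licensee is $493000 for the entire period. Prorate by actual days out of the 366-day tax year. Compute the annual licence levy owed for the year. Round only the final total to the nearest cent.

1 September – 13 September 2007: 13 days at 1% → $493000 × 1% × 13/366 = $175.1093
14 September – 16 November 2007: 64 days at 2.65% → $493000 × 2.65% × 64/366 = $2284.5027
17 November 2007 – 31 August 2008: 289 days at 1.15% → $493000 × 1.15% × 289/366 = $4476.7363
Total = $6936.3484

$6936.35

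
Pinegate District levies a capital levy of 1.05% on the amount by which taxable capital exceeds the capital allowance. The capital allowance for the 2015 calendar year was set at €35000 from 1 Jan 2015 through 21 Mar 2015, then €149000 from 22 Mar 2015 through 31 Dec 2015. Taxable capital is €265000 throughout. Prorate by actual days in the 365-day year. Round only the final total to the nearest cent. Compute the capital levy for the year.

1 Jan – 21 Mar 2015: 80 days, exemption €35000 → (€265000 − €35000) × 1.05% × 80/365 = €529.3151
22 Mar – 31 Dec 2015: 285 days, exemption €149000 → (€265000 − €149000) × 1.05% × 285/365 = €951.0411
Total = €1480.3562

€1480.36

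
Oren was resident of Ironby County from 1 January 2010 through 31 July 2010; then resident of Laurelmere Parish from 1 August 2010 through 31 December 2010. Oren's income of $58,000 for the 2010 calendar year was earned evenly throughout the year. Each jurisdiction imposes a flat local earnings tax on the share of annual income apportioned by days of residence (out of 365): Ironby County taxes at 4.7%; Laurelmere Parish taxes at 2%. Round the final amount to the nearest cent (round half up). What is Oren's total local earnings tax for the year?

Ironby County, 1 January – 31 July 2010: 212 days → $58,000 × 4.7% × 212/365 = $1,583.3205
Laurelmere Parish, 1 August – 31 December 2010: 153 days → $58,000 × 2% × 153/365 = $486.2466
Total = $2,069.5671

$2,069.57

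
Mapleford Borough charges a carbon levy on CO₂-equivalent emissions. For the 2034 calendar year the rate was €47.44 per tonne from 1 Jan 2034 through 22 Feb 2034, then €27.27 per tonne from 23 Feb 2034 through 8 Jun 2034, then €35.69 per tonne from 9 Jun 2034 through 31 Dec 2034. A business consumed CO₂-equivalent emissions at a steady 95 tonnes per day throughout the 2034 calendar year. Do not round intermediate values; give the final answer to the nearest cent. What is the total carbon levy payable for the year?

€1,211,922.60

1 Jan – 22 Feb 2034: 53 days × 95 tonnes/day = 5,035 tonnes at €47.44/tonne → €238,860.40
23 Feb – 8 Jun 2034: 106 days × 95 tonnes/day = 10,070 tonnes at €27.27/tonne → €274,608.90
9 Jun – 31 Dec 2034: 206 days × 95 tonnes/day = 19,570 tonnes at €35.69/tonne → €698,453.30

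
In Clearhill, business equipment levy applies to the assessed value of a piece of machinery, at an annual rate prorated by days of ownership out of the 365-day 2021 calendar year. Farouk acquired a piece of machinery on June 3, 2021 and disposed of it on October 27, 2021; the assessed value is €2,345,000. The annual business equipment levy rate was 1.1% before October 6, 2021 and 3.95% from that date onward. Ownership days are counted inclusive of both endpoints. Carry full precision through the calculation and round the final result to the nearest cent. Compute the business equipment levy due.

June 3 – October 5, 2021: 125 days at 1.1% → €2,345,000 × 1.1% × 125/365 = €8,833.9041
October 6 – October 27, 2021: 22 days at 3.95% → €2,345,000 × 3.95% × 22/365 = €5,583.0274
Total = €14,416.9315

€14,416.93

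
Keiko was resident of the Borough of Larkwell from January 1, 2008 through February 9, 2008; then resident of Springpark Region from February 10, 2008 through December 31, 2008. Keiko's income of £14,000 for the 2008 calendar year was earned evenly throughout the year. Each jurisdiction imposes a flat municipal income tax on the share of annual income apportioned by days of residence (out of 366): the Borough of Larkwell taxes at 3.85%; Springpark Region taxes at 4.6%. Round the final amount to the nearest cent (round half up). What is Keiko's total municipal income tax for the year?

The Borough of Larkwell, January 1 – February 9, 2008: 40 days → £14,000 × 3.85% × 40/366 = £58.9071
Springpark Region, February 10 – December 31, 2008: 326 days → £14,000 × 4.6% × 326/366 = £573.6175
Total = £632.5246

£632.52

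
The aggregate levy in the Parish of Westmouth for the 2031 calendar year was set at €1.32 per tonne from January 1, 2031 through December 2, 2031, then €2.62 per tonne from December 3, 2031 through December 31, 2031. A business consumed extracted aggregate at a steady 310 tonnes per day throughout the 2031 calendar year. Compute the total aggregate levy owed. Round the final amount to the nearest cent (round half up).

€161,045.00

January 1 – December 2, 2031: 336 days × 310 tonnes/day = 104,160 tonnes at €1.32/tonne → €137,491.20
December 3 – December 31, 2031: 29 days × 310 tonnes/day = 8,990 tonnes at €2.62/tonne → €23,553.80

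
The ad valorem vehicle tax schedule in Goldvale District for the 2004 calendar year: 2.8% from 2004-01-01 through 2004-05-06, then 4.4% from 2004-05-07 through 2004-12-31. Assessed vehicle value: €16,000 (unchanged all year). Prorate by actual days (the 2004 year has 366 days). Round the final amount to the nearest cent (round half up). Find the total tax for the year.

€615.17

2004-01-01 to 2004-05-06: 127 days at 2.8% → €16,000 × 2.8% × 127/366 = €155.4536
2004-05-07 to 2004-12-31: 239 days at 4.4% → €16,000 × 4.4% × 239/366 = €459.7158
Total = €615.1694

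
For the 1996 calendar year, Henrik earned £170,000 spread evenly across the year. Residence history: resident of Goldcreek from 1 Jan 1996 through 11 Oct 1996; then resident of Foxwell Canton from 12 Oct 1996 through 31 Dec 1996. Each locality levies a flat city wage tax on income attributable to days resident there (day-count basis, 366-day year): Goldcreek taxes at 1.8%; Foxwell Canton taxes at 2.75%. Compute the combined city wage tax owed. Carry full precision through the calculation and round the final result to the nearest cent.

£3,417.42

Goldcreek, 1 Jan – 11 Oct 1996: 285 days → £170,000 × 1.8% × 285/366 = £2,382.7869
Foxwell Canton, 12 Oct – 31 Dec 1996: 81 days → £170,000 × 2.75% × 81/366 = £1,034.6311
Total = £3,417.4180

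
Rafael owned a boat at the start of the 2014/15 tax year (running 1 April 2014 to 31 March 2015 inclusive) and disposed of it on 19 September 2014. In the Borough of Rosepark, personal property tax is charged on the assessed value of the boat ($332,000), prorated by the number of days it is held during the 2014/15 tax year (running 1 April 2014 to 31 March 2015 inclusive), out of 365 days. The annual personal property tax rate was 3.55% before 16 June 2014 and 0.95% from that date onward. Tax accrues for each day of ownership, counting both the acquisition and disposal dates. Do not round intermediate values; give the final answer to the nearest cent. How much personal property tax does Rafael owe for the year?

$3,283.62

1 April – 15 June 2014: 76 days at 3.55% → $332,000 × 3.55% × 76/365 = $2,454.0712
16 June – 19 September 2014: 96 days at 0.95% → $332,000 × 0.95% × 96/365 = $829.5452
Total = $3,283.6164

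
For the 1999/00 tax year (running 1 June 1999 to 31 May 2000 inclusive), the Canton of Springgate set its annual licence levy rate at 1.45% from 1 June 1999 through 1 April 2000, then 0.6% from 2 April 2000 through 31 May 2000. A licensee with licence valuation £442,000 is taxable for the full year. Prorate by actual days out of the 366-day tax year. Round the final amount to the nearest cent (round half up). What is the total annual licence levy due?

£5,793.10

1 June 1999 – 1 April 2000: 306 days at 1.45% → £442,000 × 1.45% × 306/366 = £5,358.3443
2 April – 31 May 2000: 60 days at 0.6% → £442,000 × 0.6% × 60/366 = £434.7541
Total = £5,793.0984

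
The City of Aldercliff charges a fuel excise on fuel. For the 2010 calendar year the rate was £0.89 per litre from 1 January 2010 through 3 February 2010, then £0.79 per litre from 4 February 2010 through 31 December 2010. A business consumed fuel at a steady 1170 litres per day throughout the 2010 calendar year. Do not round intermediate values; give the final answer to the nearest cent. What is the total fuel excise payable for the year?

1 January – 3 February 2010: 34 days × 1170 litres/day = 39,780 litres at £0.89/litre → £35,404.20
4 February – 31 December 2010: 331 days × 1170 litres/day = 387,270 litres at £0.79/litre → £305,943.30

£341,347.50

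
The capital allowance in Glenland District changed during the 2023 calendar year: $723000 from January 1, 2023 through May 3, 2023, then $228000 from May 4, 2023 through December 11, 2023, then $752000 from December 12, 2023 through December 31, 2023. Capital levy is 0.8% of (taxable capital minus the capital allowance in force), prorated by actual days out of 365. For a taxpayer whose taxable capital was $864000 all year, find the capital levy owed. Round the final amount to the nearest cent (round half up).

January 1 – May 3, 2023: 123 days, exemption $723000 → ($864000 − $723000) × 0.8% × 123/365 = $380.1205
May 4 – December 11, 2023: 222 days, exemption $228000 → ($864000 − $228000) × 0.8% × 222/365 = $3094.6192
December 12 – December 31, 2023: 20 days, exemption $752000 → ($864000 − $752000) × 0.8% × 20/365 = $49.0959
Total = $3523.8356

$3523.84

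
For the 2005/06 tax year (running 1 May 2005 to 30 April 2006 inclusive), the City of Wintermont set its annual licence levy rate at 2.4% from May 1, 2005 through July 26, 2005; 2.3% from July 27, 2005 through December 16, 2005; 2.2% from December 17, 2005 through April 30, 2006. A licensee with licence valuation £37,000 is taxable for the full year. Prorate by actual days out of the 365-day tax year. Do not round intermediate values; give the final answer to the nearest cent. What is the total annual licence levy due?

May 1 – July 26, 2005: 87 days at 2.4% → £37,000 × 2.4% × 87/365 = £211.6603
July 27 – December 16, 2005: 143 days at 2.3% → £37,000 × 2.3% × 143/365 = £333.4055
December 17, 2005 – April 30, 2006: 135 days at 2.2% → £37,000 × 2.2% × 135/365 = £301.0685
Total = £846.1342

£846.13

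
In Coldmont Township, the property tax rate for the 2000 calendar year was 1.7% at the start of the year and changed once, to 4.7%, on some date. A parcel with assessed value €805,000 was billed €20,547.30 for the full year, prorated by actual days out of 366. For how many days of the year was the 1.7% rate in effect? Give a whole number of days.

262 days

Let d = days at the first rate; then 366 − d days at the second rate.
€805,000 × [1.7%·d + 4.7%·(366−d)] / 366 = €20,547.30
Solving gives d = 262, so the new rate took effect on 19 September 2000.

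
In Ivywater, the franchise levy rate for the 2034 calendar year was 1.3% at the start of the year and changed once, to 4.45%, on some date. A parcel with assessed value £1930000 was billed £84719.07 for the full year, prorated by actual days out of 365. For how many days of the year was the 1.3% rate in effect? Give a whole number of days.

7 days

Let d = days at the first rate; then 365 − d days at the second rate.
£1930000 × [1.3%·d + 4.45%·(365−d)] / 365 = £84719.07
Solving gives d = 7, so the new rate took effect on 8 January 2034.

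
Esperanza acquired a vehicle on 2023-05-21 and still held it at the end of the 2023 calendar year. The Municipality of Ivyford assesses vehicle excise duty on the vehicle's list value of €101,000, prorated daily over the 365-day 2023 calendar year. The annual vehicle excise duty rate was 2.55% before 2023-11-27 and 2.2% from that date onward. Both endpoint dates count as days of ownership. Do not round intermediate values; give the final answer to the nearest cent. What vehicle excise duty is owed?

2023-05-21 to 2023-11-26: 190 days at 2.55% → €101,000 × 2.55% × 190/365 = €1,340.6712
2023-11-27 to 2023-12-31: 35 days at 2.2% → €101,000 × 2.2% × 35/365 = €213.0685
Total = €1,553.7397

€1,553.74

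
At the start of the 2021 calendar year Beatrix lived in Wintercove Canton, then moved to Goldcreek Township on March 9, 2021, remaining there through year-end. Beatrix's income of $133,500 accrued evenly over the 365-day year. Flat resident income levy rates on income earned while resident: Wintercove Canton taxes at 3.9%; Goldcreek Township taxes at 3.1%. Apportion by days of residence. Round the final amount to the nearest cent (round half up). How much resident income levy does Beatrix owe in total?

Wintercove Canton, January 1 – March 8, 2021: 67 days → $133,500 × 3.9% × 67/365 = $955.7137
Goldcreek Township, March 9 – December 31, 2021: 298 days → $133,500 × 3.1% × 298/365 = $3,378.8301
Total = $4,334.5438

$4,334.54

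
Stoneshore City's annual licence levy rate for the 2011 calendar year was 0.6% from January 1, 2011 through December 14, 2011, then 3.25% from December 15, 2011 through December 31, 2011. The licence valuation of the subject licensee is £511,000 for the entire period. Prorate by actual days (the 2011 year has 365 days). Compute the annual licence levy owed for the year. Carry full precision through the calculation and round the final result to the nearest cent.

January 1 – December 14, 2011: 348 days at 0.6% → £511,000 × 0.6% × 348/365 = £2,923.2000
December 15 – December 31, 2011: 17 days at 3.25% → £511,000 × 3.25% × 17/365 = £773.5000
Total = £3,696.7000

£3,696.70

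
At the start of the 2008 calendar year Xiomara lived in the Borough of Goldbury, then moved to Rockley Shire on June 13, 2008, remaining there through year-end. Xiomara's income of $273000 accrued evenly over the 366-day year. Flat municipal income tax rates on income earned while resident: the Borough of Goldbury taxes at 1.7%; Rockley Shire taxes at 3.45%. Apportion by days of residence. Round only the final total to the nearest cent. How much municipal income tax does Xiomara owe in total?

$7277.76

The Borough of Goldbury, January 1 – June 12, 2008: 164 days → $273000 × 1.7% × 164/366 = $2079.5738
Rockley Shire, June 13 – December 31, 2008: 202 days → $273000 × 3.45% × 202/366 = $5198.1885
Total = $7277.7623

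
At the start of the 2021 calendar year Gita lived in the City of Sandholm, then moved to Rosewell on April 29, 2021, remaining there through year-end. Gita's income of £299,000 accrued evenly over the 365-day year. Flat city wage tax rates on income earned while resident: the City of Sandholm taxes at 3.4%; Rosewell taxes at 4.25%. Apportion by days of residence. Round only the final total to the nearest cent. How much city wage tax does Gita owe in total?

£11,885.86

The City of Sandholm, January 1 – April 28, 2021: 118 days → £299,000 × 3.4% × 118/365 = £3,286.5425
Rosewell, April 29 – December 31, 2021: 247 days → £299,000 × 4.25% × 247/365 = £8,599.3219
Total = £11,885.8644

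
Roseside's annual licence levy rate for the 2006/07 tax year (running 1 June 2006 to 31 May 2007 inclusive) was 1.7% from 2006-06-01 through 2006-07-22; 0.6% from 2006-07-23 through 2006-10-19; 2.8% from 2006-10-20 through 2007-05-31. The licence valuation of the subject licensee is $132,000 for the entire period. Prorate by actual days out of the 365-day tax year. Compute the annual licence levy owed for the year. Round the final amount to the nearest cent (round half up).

2006-06-01 to 2006-07-22: 52 days at 1.7% → $132,000 × 1.7% × 52/365 = $319.6932
2006-07-23 to 2006-10-19: 89 days at 0.6% → $132,000 × 0.6% × 89/365 = $193.1178
2006-10-20 to 2007-05-31: 224 days at 2.8% → $132,000 × 2.8% × 224/365 = $2,268.2301
Total = $2,781.0411

$2,781.04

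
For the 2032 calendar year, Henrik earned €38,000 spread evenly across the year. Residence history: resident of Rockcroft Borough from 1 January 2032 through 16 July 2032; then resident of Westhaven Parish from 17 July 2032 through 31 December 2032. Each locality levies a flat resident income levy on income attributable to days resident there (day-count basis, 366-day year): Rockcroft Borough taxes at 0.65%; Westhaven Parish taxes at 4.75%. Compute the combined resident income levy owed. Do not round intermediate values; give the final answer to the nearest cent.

€962.15

Rockcroft Borough, 1 January – 16 July 2032: 198 days → €38,000 × 0.65% × 198/366 = €133.6230
Westhaven Parish, 17 July – 31 December 2032: 168 days → €38,000 × 4.75% × 168/366 = €828.5246
Total = €962.1475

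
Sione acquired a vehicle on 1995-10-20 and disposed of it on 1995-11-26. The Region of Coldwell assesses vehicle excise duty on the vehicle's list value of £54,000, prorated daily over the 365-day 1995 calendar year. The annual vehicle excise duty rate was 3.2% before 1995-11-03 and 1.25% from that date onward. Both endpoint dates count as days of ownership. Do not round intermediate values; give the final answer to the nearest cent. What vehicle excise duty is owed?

1995-10-20 to 1995-11-02: 14 days at 3.2% → £54,000 × 3.2% × 14/365 = £66.2795
1995-11-03 to 1995-11-26: 24 days at 1.25% → £54,000 × 1.25% × 24/365 = £44.3836
Total = £110.6630

£110.66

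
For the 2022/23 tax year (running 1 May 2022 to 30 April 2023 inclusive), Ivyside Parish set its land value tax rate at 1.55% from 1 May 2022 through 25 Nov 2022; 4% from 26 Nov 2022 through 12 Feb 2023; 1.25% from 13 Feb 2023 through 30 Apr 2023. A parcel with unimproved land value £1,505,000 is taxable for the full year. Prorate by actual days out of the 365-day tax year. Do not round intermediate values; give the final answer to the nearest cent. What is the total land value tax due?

1 May – 25 Nov 2022: 209 days at 1.55% → £1,505,000 × 1.55% × 209/365 = £13,357.3904
26 Nov 2022 – 12 Feb 2023: 79 days at 4% → £1,505,000 × 4% × 79/365 = £13,029.5890
13 Feb – 30 Apr 2023: 77 days at 1.25% → £1,505,000 × 1.25% × 77/365 = £3,968.6644
Total = £30,355.6438

£30,355.64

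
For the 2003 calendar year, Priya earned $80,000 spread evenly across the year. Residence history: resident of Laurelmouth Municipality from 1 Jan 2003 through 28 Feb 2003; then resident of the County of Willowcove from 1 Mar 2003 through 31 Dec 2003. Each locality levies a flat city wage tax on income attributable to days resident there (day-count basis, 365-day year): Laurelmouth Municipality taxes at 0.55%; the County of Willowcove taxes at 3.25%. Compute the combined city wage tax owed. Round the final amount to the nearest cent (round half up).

$2,250.85

Laurelmouth Municipality, 1 Jan – 28 Feb 2003: 59 days → $80,000 × 0.55% × 59/365 = $71.1233
The County of Willowcove, 1 Mar – 31 Dec 2003: 306 days → $80,000 × 3.25% × 306/365 = $2,179.7260
Total = $2,250.8493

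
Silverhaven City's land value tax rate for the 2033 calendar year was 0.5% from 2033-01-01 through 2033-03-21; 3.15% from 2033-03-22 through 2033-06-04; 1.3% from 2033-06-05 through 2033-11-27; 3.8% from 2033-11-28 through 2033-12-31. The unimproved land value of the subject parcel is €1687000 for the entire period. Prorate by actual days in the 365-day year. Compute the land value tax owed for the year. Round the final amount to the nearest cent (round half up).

€29314.51

2033-01-01 to 2033-03-21: 80 days at 0.5% → €1687000 × 0.5% × 80/365 = €1848.7671
2033-03-22 to 2033-06-04: 75 days at 3.15% → €1687000 × 3.15% × 75/365 = €10919.2808
2033-06-05 to 2033-11-27: 176 days at 1.3% → €1687000 × 1.3% × 176/365 = €10574.9479
2033-11-28 to 2033-12-31: 34 days at 3.8% → €1687000 × 3.8% × 34/365 = €5971.5178
Total = €29314.5137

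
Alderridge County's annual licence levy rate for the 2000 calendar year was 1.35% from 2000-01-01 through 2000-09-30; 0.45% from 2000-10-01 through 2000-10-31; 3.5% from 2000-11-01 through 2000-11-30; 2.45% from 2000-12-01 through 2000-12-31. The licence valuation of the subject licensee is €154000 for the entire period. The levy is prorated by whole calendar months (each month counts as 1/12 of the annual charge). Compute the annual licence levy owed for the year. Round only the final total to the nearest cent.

€2380.58

2000-01-01 to 2000-09-30: 9 months at 1.35% → €154000 × 1.35% × 9/12 = €1559.2500
2000-10-01 to 2000-10-31: 1 month at 0.45% → €154000 × 0.45% × 1/12 = €57.7500
2000-11-01 to 2000-11-30: 1 month at 3.5% → €154000 × 3.5% × 1/12 = €449.1667
2000-12-01 to 2000-12-31: 1 month at 2.45% → €154000 × 2.45% × 1/12 = €314.4167
Total = €2380.5833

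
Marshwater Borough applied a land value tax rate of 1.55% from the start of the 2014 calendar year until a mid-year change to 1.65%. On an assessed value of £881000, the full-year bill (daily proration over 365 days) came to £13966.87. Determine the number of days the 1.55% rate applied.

236 days

Let d = days at the first rate; then 365 − d days at the second rate.
£881000 × [1.55%·d + 1.65%·(365−d)] / 365 = £13966.87
Solving gives d = 236, so the new rate took effect on 25 Aug 2014.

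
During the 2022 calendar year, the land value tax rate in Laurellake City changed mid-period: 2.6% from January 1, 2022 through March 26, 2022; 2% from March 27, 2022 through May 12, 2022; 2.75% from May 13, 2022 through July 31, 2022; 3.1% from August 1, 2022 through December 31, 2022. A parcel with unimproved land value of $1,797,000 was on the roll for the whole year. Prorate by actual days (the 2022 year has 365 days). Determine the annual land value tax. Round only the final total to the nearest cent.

$49,690.74

January 1 – March 26, 2022: 85 days at 2.6% → $1,797,000 × 2.6% × 85/365 = $10,880.4658
March 27 – May 12, 2022: 47 days at 2% → $1,797,000 × 2% × 47/365 = $4,627.8904
May 13 – July 31, 2022: 80 days at 2.75% → $1,797,000 × 2.75% × 80/365 = $10,831.2329
August 1 – December 31, 2022: 153 days at 3.1% → $1,797,000 × 3.1% × 153/365 = $23,351.1534
Total = $49,690.7425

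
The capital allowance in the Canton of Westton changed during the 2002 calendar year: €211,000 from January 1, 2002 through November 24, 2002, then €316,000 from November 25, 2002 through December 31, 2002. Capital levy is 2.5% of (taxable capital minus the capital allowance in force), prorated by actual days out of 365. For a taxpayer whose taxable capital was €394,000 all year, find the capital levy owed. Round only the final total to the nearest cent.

January 1 – November 24, 2002: 328 days, exemption €211,000 → (€394,000 − €211,000) × 2.5% × 328/365 = €4,111.2329
November 25 – December 31, 2002: 37 days, exemption €316,000 → (€394,000 − €316,000) × 2.5% × 37/365 = €197.6712
Total = €4,308.9041

€4,308.90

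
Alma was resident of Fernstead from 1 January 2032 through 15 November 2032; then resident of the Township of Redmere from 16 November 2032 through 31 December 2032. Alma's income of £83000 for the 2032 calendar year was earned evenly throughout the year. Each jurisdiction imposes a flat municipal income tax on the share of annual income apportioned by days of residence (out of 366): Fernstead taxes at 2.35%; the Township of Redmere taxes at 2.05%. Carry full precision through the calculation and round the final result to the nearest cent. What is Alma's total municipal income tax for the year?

£1919.20

Fernstead, 1 January – 15 November 2032: 320 days → £83000 × 2.35% × 320/366 = £1705.3552
The Township of Redmere, 16 November – 31 December 2032: 46 days → £83000 × 2.05% × 46/366 = £213.8497
Total = £1919.2049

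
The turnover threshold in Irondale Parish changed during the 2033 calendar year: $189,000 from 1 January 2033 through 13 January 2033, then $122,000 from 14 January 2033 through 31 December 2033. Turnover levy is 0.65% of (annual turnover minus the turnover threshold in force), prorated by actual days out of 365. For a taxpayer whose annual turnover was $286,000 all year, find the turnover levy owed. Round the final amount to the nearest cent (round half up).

$1,050.49

1 January – 13 January 2033: 13 days, exemption $189,000 → ($286,000 − $189,000) × 0.65% × 13/365 = $22.4562
14 January – 31 December 2033: 352 days, exemption $122,000 → ($286,000 − $122,000) × 0.65% × 352/365 = $1,028.0329
Total = $1,050.4890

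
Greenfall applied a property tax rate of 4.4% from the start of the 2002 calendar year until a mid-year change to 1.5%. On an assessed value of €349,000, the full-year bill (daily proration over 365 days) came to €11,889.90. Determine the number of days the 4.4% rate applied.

240 days

Let d = days at the first rate; then 365 − d days at the second rate.
€349,000 × [4.4%·d + 1.5%·(365−d)] / 365 = €11,889.90
Solving gives d = 240, so the new rate took effect on 29 Aug 2002.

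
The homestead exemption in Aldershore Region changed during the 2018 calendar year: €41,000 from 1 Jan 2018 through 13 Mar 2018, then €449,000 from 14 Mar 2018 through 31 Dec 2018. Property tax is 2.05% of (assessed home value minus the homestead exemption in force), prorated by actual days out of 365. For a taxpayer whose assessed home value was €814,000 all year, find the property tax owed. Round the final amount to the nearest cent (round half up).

1 Jan – 13 Mar 2018: 72 days, exemption €41,000 → (€814,000 − €41,000) × 2.05% × 72/365 = €3,125.8849
14 Mar – 31 Dec 2018: 293 days, exemption €449,000 → (€814,000 − €449,000) × 2.05% × 293/365 = €6,006.5000
Total = €9,132.3849

€9,132.38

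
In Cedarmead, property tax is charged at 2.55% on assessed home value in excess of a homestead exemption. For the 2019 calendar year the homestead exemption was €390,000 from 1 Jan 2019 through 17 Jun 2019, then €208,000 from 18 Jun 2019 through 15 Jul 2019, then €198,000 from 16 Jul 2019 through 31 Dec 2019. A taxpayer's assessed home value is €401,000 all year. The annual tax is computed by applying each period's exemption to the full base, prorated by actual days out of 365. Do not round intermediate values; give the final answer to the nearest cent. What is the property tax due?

€2,903.44

1 Jan – 17 Jun 2019: 168 days, exemption €390,000 → (€401,000 − €390,000) × 2.55% × 168/365 = €129.1068
18 Jun – 15 Jul 2019: 28 days, exemption €208,000 → (€401,000 − €208,000) × 2.55% × 28/365 = €377.5397
16 Jul – 31 Dec 2019: 169 days, exemption €198,000 → (€401,000 − €198,000) × 2.55% × 169/365 = €2,396.7904
Total = €2,903.4370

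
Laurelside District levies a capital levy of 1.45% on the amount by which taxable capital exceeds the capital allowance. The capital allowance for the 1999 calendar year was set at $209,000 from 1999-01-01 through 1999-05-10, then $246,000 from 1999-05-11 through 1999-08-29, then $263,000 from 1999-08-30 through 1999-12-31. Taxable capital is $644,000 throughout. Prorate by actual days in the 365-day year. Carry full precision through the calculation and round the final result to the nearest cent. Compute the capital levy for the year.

$5,878.34

1999-01-01 to 1999-05-10: 130 days, exemption $209,000 → ($644,000 − $209,000) × 1.45% × 130/365 = $2,246.5068
1999-05-11 to 1999-08-29: 111 days, exemption $246,000 → ($644,000 − $246,000) × 1.45% × 111/365 = $1,755.0164
1999-08-30 to 1999-12-31: 124 days, exemption $263,000 → ($644,000 − $263,000) × 1.45% × 124/365 = $1,876.8164
Total = $5,878.3397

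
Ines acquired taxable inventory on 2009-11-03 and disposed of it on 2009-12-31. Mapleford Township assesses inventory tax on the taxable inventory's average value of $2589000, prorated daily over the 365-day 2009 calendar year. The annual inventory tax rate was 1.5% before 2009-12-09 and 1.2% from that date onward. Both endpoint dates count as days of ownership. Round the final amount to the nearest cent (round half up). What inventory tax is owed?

2009-11-03 to 2009-12-08: 36 days at 1.5% → $2589000 × 1.5% × 36/365 = $3830.3014
2009-12-09 to 2009-12-31: 23 days at 1.2% → $2589000 × 1.2% × 23/365 = $1957.7096
Total = $5788.0110

$5788.01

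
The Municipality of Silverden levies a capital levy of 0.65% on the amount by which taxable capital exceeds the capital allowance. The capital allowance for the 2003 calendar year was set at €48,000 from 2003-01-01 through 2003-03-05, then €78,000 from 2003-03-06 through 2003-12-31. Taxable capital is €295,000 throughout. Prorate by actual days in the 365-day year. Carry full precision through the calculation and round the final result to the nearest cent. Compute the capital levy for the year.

€1,444.69

2003-01-01 to 2003-03-05: 64 days, exemption €48,000 → (€295,000 − €48,000) × 0.65% × 64/365 = €281.5123
2003-03-06 to 2003-12-31: 301 days, exemption €78,000 → (€295,000 − €78,000) × 0.65% × 301/365 = €1,163.1795
Total = €1,444.6918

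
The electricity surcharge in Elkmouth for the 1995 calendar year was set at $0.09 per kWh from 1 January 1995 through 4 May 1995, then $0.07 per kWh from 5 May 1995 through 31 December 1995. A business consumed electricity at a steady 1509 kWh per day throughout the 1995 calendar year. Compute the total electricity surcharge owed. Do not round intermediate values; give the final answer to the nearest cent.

$42,297.27

1 January – 4 May 1995: 124 days × 1509 kWh/day = 187,116 kWh at $0.09/kWh → $16,840.44
5 May – 31 December 1995: 241 days × 1509 kWh/day = 363,669 kWh at $0.07/kWh → $25,456.83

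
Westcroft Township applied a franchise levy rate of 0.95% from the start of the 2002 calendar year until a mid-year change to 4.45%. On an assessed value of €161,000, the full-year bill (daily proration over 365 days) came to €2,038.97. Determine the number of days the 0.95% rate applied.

Let d = days at the first rate; then 365 − d days at the second rate.
€161,000 × [0.95%·d + 4.45%·(365−d)] / 365 = €2,038.97
Solving gives d = 332, so the new rate took effect on 29 Nov 2002.

332 days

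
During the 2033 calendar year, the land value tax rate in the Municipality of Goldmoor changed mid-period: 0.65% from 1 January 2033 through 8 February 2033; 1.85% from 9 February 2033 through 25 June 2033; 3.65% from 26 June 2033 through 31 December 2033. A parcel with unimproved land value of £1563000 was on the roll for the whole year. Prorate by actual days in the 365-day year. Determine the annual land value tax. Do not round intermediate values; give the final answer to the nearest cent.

£41479.45

1 January – 8 February 2033: 39 days at 0.65% → £1563000 × 0.65% × 39/365 = £1085.5356
9 February – 25 June 2033: 137 days at 1.85% → £1563000 × 1.85% × 137/365 = £10853.2151
26 June – 31 December 2033: 189 days at 3.65% → £1563000 × 3.65% × 189/365 = £29540.7000
Total = £41479.4507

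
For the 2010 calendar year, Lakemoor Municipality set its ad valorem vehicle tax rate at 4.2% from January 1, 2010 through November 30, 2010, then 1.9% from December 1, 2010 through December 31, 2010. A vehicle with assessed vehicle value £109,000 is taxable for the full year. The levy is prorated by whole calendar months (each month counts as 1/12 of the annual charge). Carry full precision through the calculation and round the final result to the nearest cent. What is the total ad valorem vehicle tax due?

£4,369.08

January 1 – November 30, 2010: 11 months at 4.2% → £109,000 × 4.2% × 11/12 = £4,196.5000
December 1 – December 31, 2010: 1 month at 1.9% → £109,000 × 1.9% × 1/12 = £172.5833
Total = £4,369.0833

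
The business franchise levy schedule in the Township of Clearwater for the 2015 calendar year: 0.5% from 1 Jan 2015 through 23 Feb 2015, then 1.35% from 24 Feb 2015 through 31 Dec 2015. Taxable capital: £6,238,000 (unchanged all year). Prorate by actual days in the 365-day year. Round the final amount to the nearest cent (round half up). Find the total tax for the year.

1 Jan – 23 Feb 2015: 54 days at 0.5% → £6,238,000 × 0.5% × 54/365 = £4,614.4110
24 Feb – 31 Dec 2015: 311 days at 1.35% → £6,238,000 × 1.35% × 311/365 = £71,754.0904
Total = £76,368.5014

£76,368.50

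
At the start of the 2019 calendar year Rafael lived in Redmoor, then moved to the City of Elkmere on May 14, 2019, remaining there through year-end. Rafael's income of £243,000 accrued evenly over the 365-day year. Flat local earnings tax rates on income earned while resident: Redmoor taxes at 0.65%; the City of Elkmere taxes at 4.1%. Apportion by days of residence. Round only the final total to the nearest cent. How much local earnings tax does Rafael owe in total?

Redmoor, January 1 – May 13, 2019: 133 days → £243,000 × 0.65% × 133/365 = £575.5438
The City of Elkmere, May 14 – December 31, 2019: 232 days → £243,000 × 4.1% × 232/365 = £6,332.6466
Total = £6,908.1904

£6,908.19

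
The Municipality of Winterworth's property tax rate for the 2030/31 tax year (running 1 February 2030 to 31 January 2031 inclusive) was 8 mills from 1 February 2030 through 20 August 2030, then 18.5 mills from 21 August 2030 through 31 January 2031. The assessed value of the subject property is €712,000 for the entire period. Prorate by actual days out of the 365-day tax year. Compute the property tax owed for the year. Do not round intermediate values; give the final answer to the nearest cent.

1 February – 20 August 2030: 201 days at 8 mills → €712,000 × 0.8% × 201/365 = €3,136.7014
21 August 2030 – 31 January 2031: 164 days at 18.5 mills → €712,000 × 1.85% × 164/365 = €5,918.3781
Total = €9,055.0795

€9,055.08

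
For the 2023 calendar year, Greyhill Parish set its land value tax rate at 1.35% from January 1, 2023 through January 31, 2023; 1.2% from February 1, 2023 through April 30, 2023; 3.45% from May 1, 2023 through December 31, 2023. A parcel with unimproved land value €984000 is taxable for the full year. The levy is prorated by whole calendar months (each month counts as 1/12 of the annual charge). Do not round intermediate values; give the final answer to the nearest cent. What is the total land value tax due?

€26691.00

January 1 – January 31, 2023: 1 month at 1.35% → €984000 × 1.35% × 1/12 = €1107.0000
February 1 – April 30, 2023: 3 months at 1.2% → €984000 × 1.2% × 3/12 = €2952.0000
May 1 – December 31, 2023: 8 months at 3.45% → €984000 × 3.45% × 8/12 = €22632.0000
Total = €26691.0000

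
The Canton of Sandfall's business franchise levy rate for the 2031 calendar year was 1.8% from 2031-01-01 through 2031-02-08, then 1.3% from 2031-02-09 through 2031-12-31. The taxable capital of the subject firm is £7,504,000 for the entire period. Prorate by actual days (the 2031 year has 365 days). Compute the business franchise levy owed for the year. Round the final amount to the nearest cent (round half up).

£101,560.99

2031-01-01 to 2031-02-08: 39 days at 1.8% → £7,504,000 × 1.8% × 39/365 = £14,432.3507
2031-02-09 to 2031-12-31: 326 days at 1.3% → £7,504,000 × 1.3% × 326/365 = £87,128.6356
Total = £101,560.9863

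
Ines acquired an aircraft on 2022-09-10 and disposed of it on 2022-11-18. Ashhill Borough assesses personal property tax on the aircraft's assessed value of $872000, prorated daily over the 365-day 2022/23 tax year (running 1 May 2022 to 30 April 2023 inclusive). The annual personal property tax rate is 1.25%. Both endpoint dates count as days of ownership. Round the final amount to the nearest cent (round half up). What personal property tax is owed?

$2090.41

Days held (2022-09-10 to 2022-11-18): 70 out of 365
Tax = $872000 × 1.25% × 70/365 = $2090.4110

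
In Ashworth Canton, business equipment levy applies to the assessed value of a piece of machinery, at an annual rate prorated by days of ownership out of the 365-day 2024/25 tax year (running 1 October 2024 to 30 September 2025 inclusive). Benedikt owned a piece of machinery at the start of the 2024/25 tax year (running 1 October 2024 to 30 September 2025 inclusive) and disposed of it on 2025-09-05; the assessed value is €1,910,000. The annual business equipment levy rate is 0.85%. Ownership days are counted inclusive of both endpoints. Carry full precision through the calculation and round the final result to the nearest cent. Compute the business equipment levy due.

€15,123.01

Days held (2024-10-01 to 2025-09-05): 340 out of 365
Tax = €1,910,000 × 0.85% × 340/365 = €15,123.0137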